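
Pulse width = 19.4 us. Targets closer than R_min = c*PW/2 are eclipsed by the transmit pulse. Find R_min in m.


R_min = 3e8 * 19.4e-6 / 2 = 2910.0 m

2910.0 m


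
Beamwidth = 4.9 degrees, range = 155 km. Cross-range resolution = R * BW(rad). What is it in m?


BW_rad = 0.085521133
CR = 155000 * 0.085521133 = 13255.8 m

13255.8 m


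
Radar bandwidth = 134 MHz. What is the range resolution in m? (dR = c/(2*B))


dR = 3e8 / (2 * 134000000.0) = 1.12 m

1.12 m


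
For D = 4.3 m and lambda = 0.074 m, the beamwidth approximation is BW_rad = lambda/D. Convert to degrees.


BW_rad = 0.074 / 4.3 = 0.017209
BW_deg = 0.99 degrees

0.99 degrees


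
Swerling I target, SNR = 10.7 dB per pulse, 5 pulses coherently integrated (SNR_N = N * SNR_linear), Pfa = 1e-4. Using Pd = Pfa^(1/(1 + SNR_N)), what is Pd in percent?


SNR_lin = 10^(10.7/10) = 11.74898
SNR_N = 5 * 11.74898 = 58.7449
1/(1 + SNR_N) = 1/59.7449 = 0.0167378
Pd = (1e-4)^0.0167378 = 0.85713
Pd = 85.7%

85.7%


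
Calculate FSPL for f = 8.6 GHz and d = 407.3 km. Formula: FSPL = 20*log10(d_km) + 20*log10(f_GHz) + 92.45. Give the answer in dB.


20*log10(407.3) = 52.2
20*log10(8.6) = 18.69
FSPL = 163.3 dB

163.3 dB


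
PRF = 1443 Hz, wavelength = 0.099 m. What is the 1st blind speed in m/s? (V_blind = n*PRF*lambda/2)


V_blind = 1 * 1443 * 0.099 / 2 = 71.4 m/s

71.4 m/s


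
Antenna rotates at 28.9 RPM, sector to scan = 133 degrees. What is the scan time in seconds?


t = 133 / (28.9 * 360) * 60 = 0.77 s

0.77 s


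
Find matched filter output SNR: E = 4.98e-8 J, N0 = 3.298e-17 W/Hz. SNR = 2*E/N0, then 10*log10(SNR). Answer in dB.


SNR_lin = 2 * 4.98e-8 / 3.298e-17 = 3.02e9
SNR_dB = 10*log10(3.02e9) = 94.8 dB

94.8 dB


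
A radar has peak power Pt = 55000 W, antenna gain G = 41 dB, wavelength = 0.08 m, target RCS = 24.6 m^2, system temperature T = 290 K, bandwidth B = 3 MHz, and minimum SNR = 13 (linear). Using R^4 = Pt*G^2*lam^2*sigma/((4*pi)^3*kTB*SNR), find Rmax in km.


G_lin = 10^(41/10) = 12589.254118
R^4 = 55000 * 12589.254118^2 * 0.08^2 * 24.6 / ((4*pi)^3 * 1.38e-23 * 290 * 3000000.0 * 13)
R^4 = 4.43105e21 m^4
R_max = (4.43105e21)^(1/4) = 258004.1 m = 258.0 km

258.0 km


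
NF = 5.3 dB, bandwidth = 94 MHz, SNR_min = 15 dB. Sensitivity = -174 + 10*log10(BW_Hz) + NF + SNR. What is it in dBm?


10*log10(94000000.0) = 79.73
S = -174 + 79.73 + 5.3 + 15 = -74.0 dBm

-74.0 dBm


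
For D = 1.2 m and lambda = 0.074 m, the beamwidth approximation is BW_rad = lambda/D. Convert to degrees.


BW_rad = 0.074 / 1.2 = 0.061667
BW_deg = 3.53 degrees

3.53 degrees


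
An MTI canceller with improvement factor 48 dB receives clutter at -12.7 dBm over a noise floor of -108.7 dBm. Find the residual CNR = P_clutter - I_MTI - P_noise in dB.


CNR = -12.7 - 48 - (-108.7) = 48.0 dB

48.0 dB


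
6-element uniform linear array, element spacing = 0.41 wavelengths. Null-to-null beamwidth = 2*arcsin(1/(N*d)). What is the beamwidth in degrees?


1/(N*d) = 1/(6*0.41) = 0.406504
BW = 2*arcsin(0.406504) = 48.0 degrees

48.0 degrees


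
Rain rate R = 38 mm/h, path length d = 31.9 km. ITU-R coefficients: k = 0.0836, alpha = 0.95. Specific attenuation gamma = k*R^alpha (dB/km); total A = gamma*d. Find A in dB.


gamma = 0.0836 * 38^0.95 = 2.648504 dB/km
A = 2.648504 * 31.9 = 84.49 dB

84.49 dB


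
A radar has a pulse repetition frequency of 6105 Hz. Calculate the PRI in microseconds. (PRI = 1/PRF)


PRI = 1/6105 = 0.0001638002 s = 163.8 us

163.8 us


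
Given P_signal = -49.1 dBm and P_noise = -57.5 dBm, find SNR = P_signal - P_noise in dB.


SNR = -49.1 - (-57.5) = 8.4 dB

8.4 dB


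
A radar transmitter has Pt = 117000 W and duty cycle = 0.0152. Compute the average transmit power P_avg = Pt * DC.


P_avg = 117000 * 0.0152 = 1778.4 W

1778.4 W


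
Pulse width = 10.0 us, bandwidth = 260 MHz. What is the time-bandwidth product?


TBP = 10.0 * 260 = 2600.0

2600.0


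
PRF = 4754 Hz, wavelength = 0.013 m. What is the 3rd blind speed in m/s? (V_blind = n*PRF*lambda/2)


V_blind = 3 * 4754 * 0.013 / 2 = 92.7 m/s

92.7 m/s


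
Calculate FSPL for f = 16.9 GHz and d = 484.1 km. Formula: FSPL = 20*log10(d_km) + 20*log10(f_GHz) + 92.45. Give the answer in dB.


20*log10(484.1) = 53.7
20*log10(16.9) = 24.56
FSPL = 170.7 dB

170.7 dB


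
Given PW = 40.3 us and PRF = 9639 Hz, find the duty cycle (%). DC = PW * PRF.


DC = 40.3e-6 * 9639 * 100 = 38.85%

38.85%


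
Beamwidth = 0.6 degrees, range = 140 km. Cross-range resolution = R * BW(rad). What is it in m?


BW_rad = 0.010471976
CR = 140000 * 0.010471976 = 1466.1 m

1466.1 m


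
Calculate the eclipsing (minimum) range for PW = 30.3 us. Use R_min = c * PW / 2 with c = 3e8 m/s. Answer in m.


R_min = 3e8 * 30.3e-6 / 2 = 4545.0 m

4545.0 m


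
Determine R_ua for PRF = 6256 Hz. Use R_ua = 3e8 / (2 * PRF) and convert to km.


R_ua = 3e8 / (2 * 6256) = 23977.0 m = 24.0 km

24.0 km


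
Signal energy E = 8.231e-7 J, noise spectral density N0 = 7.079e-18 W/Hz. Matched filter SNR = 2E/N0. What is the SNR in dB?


SNR_lin = 2 * 8.231e-7 / 7.079e-18 = 2.325e11
SNR_dB = 10*log10(2.325e11) = 113.7 dB

113.7 dB


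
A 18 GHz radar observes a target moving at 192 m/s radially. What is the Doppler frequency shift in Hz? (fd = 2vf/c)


fd = 2 * 192 * 18000000000.0 / 3e8 = 23040.0 Hz

23040.0 Hz


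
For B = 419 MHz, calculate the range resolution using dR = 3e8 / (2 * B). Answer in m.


dR = 3e8 / (2 * 419000000.0) = 0.36 m

0.36 m


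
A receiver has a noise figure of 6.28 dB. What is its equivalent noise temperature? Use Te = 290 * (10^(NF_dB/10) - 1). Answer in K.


NF_lin = 10^(6.28/10) = 4.246196
Te = 290 * (4.246196 - 1) = 941.4 K

941.4 K


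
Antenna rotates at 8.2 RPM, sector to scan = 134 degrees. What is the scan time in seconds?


t = 134 / (8.2 * 360) * 60 = 2.72 s

2.72 s


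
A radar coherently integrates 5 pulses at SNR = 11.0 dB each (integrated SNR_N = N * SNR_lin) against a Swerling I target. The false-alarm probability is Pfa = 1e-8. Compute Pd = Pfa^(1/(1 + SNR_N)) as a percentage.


SNR_lin = 10^(11.0/10) = 12.58925
SNR_N = 5 * 12.58925 = 62.94625
1/(1 + SNR_N) = 1/63.94625 = 0.0156381
Pd = (1e-8)^0.0156381 = 0.74971
Pd = 75.0%

75.0%


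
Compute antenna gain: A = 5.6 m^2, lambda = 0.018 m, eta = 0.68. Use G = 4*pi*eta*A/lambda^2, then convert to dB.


G_linear = 4*pi*0.68*5.6/0.018^2 = 147693.64
G_dB = 10*log10(147693.64) = 51.7 dB

51.7 dB


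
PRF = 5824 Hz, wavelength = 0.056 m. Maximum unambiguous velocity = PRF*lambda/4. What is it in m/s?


V_ua = 5824 * 0.056 / 4 = 81.5 m/s

81.5 m/s


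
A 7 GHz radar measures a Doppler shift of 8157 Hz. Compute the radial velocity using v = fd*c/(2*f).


v = 8157 * 3e8 / (2 * 7000000000.0) = 174.8 m/s

174.8 m/s


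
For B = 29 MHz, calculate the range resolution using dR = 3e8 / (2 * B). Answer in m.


dR = 3e8 / (2 * 29000000.0) = 5.17 m

5.17 m


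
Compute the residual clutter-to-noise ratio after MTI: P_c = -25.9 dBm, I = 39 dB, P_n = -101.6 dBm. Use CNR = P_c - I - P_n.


CNR = -25.9 - 39 - (-101.6) = 36.7 dB

36.7 dB


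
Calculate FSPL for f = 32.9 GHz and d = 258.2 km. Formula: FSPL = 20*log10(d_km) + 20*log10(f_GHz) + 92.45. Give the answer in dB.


20*log10(258.2) = 48.24
20*log10(32.9) = 30.34
FSPL = 171.0 dB

171.0 dB


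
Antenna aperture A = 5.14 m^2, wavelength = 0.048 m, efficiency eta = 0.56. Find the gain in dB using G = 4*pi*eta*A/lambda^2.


G_linear = 4*pi*0.56*5.14/0.048^2 = 15699.24
G_dB = 10*log10(15699.24) = 42.0 dB

42.0 dB


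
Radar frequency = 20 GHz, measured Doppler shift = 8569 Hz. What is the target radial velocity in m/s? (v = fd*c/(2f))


v = 8569 * 3e8 / (2 * 20000000000.0) = 64.3 m/s

64.3 m/s


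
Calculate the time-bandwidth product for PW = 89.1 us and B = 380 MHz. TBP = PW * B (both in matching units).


TBP = 89.1 * 380 = 33858.0

33858.0


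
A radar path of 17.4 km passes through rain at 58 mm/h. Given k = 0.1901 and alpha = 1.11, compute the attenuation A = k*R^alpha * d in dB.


gamma = 0.1901 * 58^1.11 = 17.234044 dB/km
A = 17.234044 * 17.4 = 299.87 dB

299.87 dB


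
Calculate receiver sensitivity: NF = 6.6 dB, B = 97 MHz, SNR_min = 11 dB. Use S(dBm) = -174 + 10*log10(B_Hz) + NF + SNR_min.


10*log10(97000000.0) = 79.87
S = -174 + 79.87 + 6.6 + 11 = -76.5 dBm

-76.5 dBm


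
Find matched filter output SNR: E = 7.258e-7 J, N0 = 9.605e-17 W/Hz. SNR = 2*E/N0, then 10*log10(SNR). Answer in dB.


SNR_lin = 2 * 7.258e-7 / 9.605e-17 = 1.511e10
SNR_dB = 10*log10(1.511e10) = 101.8 dB

101.8 dB


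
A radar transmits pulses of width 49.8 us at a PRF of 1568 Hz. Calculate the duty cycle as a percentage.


DC = 49.8e-6 * 1568 * 100 = 7.81%

7.81%


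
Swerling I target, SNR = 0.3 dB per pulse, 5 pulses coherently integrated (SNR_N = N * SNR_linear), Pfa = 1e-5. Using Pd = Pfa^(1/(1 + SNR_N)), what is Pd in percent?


SNR_lin = 10^(0.3/10) = 1.07152
SNR_N = 5 * 1.07152 = 5.3576
1/(1 + SNR_N) = 1/6.3576 = 0.1572921
Pd = (1e-5)^0.1572921 = 0.16351
Pd = 16.4%

16.4%


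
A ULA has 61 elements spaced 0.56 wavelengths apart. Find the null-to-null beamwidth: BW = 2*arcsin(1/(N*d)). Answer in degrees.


1/(N*d) = 1/(61*0.56) = 0.029274
BW = 2*arcsin(0.029274) = 3.4 degrees

3.4 degrees


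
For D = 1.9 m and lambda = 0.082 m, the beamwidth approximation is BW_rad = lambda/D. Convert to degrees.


BW_rad = 0.082 / 1.9 = 0.043158
BW_deg = 2.47 degrees

2.47 degrees


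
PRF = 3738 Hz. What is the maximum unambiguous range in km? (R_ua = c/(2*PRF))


R_ua = 3e8 / (2 * 3738) = 40128.4 m = 40.1 km

40.1 km


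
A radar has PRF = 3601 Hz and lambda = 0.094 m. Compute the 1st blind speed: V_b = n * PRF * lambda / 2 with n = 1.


V_blind = 1 * 3601 * 0.094 / 2 = 169.2 m/s

169.2 m/s


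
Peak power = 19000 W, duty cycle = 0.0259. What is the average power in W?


P_avg = 19000 * 0.0259 = 492.1 W

492.1 W


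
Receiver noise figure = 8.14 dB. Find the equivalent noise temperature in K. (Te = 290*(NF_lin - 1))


NF_lin = 10^(8.14/10) = 6.516284
Te = 290 * (6.516284 - 1) = 1599.7 K

1599.7 K


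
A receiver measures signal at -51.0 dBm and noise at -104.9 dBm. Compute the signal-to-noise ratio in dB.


SNR = -51.0 - (-104.9) = 53.9 dB

53.9 dB


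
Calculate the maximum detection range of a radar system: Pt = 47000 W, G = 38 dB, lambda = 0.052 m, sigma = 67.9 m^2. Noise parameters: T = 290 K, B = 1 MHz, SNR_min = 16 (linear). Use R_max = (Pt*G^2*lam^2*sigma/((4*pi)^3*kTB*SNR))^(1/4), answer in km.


G_lin = 10^(38/10) = 6309.573445
R^4 = 47000 * 6309.573445^2 * 0.052^2 * 67.9 / ((4*pi)^3 * 1.38e-23 * 290 * 1000000.0 * 16)
R^4 = 2.70363e21 m^4
R_max = (2.70363e21)^(1/4) = 228027.3 m = 228.0 km

228.0 km


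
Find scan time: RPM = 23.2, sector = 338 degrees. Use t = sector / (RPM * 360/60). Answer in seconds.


t = 338 / (23.2 * 360) * 60 = 2.43 s

2.43 s


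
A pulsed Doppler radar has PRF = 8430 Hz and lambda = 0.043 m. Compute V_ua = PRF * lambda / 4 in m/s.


V_ua = 8430 * 0.043 / 4 = 90.6 m/s

90.6 m/s


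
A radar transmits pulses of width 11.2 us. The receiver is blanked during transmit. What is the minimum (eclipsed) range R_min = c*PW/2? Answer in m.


R_min = 3e8 * 11.2e-6 / 2 = 1680.0 m

1680.0 m


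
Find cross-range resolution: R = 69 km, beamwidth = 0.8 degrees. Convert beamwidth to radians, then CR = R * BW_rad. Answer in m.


BW_rad = 0.013962634
CR = 69000 * 0.013962634 = 963.4 m

963.4 m


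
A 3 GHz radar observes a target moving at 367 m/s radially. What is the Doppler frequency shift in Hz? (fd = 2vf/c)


fd = 2 * 367 * 3000000000.0 / 3e8 = 7340.0 Hz

7340.0 Hz


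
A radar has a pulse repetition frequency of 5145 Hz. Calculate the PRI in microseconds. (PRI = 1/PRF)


PRI = 1/5145 = 0.0001943635 s = 194.4 us

194.4 us


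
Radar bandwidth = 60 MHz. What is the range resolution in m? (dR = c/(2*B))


dR = 3e8 / (2 * 60000000.0) = 2.5 m

2.5 m


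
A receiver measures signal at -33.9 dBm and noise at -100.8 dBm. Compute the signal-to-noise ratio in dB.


SNR = -33.9 - (-100.8) = 66.9 dB

66.9 dB


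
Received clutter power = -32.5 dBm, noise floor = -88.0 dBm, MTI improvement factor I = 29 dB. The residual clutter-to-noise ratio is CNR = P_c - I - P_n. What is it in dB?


CNR = -32.5 - 29 - (-88.0) = 26.5 dB

26.5 dB


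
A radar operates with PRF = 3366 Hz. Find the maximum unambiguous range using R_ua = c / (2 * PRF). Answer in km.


R_ua = 3e8 / (2 * 3366) = 44563.3 m = 44.6 km

44.6 km


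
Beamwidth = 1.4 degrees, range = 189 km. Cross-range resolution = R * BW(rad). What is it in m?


BW_rad = 0.02443461
CR = 189000 * 0.02443461 = 4618.1 m

4618.1 m


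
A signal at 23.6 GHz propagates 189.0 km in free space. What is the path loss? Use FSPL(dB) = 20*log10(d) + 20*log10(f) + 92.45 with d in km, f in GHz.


20*log10(189.0) = 45.53
20*log10(23.6) = 27.46
FSPL = 165.4 dB

165.4 dB


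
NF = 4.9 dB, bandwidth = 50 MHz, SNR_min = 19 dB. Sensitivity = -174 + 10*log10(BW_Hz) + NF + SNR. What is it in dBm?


10*log10(50000000.0) = 76.99
S = -174 + 76.99 + 4.9 + 19 = -73.1 dBm

-73.1 dBm


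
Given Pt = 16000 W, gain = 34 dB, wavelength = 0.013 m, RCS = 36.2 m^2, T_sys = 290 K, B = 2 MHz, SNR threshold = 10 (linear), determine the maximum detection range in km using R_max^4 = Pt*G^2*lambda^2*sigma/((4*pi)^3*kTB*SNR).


G_lin = 10^(34/10) = 2511.886432
R^4 = 16000 * 2511.886432^2 * 0.013^2 * 36.2 / ((4*pi)^3 * 1.38e-23 * 290 * 2000000.0 * 10)
R^4 = 3.88847e18 m^4
R_max = (3.88847e18)^(1/4) = 44406.3 m = 44.4 km

44.4 km


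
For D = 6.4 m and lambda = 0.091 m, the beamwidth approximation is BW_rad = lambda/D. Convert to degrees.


BW_rad = 0.091 / 6.4 = 0.014219
BW_deg = 0.81 degrees

0.81 degrees


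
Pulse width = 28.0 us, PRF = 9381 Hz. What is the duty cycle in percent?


DC = 28.0e-6 * 9381 * 100 = 26.27%

26.27%


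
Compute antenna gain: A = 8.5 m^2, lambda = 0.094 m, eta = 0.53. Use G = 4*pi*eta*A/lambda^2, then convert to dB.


G_linear = 4*pi*0.53*8.5/0.094^2 = 6406.91
G_dB = 10*log10(6406.91) = 38.1 dB

38.1 dB


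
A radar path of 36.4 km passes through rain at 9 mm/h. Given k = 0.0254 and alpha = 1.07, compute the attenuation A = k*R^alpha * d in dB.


gamma = 0.0254 * 9^1.07 = 0.266608 dB/km
A = 0.266608 * 36.4 = 9.7 dB

9.7 dB


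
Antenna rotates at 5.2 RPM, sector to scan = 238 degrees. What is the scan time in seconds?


t = 238 / (5.2 * 360) * 60 = 7.63 s

7.63 s


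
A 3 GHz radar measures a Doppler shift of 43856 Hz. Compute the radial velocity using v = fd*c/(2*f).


v = 43856 * 3e8 / (2 * 3000000000.0) = 2192.8 m/s

2192.8 m/s


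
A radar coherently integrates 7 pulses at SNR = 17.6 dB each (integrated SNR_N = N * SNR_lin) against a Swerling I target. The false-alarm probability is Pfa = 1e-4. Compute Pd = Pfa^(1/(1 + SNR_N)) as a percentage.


SNR_lin = 10^(17.6/10) = 57.54399
SNR_N = 7 * 57.54399 = 402.80793
1/(1 + SNR_N) = 1/403.80793 = 0.0024764
Pd = (1e-4)^0.0024764 = 0.97745
Pd = 97.7%

97.7%


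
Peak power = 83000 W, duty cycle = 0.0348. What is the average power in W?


P_avg = 83000 * 0.0348 = 2888.4 W

2888.4 W


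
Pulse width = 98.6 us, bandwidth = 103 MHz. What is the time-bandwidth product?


TBP = 98.6 * 103 = 10155.8

10155.8


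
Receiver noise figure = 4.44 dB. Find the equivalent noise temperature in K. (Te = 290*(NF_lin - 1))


NF_lin = 10^(4.44/10) = 2.779713
Te = 290 * (2.779713 - 1) = 516.1 K

516.1 K


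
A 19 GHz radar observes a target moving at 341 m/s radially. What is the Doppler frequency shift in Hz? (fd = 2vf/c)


fd = 2 * 341 * 19000000000.0 / 3e8 = 43193.3 Hz

43193.3 Hz


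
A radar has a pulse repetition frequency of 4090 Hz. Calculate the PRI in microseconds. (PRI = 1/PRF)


PRI = 1/4090 = 0.0002444988 s = 244.5 us

244.5 us


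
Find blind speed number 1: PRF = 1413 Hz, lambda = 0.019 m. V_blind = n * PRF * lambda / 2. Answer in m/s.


V_blind = 1 * 1413 * 0.019 / 2 = 13.4 m/s

13.4 m/s


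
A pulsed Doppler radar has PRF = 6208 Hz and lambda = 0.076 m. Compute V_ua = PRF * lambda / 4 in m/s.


V_ua = 6208 * 0.076 / 4 = 118.0 m/s

118.0 m/s


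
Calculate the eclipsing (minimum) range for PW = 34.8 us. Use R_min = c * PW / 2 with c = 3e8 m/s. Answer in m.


R_min = 3e8 * 34.8e-6 / 2 = 5220.0 m

5220.0 m


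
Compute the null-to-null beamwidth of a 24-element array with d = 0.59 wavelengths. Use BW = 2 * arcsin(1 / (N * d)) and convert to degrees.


1/(N*d) = 1/(24*0.59) = 0.070621
BW = 2*arcsin(0.070621) = 8.1 degrees

8.1 degrees


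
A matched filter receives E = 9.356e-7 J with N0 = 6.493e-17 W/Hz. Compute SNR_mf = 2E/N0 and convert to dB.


SNR_lin = 2 * 9.356e-7 / 6.493e-17 = 2.882e10
SNR_dB = 10*log10(2.882e10) = 104.6 dB

104.6 dB


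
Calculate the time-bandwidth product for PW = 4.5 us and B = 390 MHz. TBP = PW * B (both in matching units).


TBP = 4.5 * 390 = 1755.0

1755.0


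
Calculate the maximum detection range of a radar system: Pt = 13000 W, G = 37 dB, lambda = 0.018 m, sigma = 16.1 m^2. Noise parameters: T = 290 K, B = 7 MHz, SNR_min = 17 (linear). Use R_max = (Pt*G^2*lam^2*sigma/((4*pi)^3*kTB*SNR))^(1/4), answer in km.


G_lin = 10^(37/10) = 5011.872336
R^4 = 13000 * 5011.872336^2 * 0.018^2 * 16.1 / ((4*pi)^3 * 1.38e-23 * 290 * 7000000.0 * 17)
R^4 = 1.80244e18 m^4
R_max = (1.80244e18)^(1/4) = 36640.8 m = 36.6 km

36.6 km


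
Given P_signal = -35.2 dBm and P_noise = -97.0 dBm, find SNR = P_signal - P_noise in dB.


SNR = -35.2 - (-97.0) = 61.8 dB

61.8 dB


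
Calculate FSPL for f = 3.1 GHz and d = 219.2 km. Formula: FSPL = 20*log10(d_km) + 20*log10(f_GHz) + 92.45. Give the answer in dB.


20*log10(219.2) = 46.82
20*log10(3.1) = 9.83
FSPL = 149.1 dB

149.1 dB


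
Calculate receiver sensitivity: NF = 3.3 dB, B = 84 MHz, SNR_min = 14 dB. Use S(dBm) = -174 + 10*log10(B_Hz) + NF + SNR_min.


10*log10(84000000.0) = 79.24
S = -174 + 79.24 + 3.3 + 14 = -77.5 dBm

-77.5 dBm


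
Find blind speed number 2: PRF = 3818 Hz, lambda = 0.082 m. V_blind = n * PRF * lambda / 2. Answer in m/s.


V_blind = 2 * 3818 * 0.082 / 2 = 313.1 m/s

313.1 m/s


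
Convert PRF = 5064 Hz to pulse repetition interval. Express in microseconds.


PRI = 1/5064 = 0.0001974724 s = 197.5 us

197.5 us


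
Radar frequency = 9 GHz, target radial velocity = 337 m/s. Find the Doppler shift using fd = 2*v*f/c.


fd = 2 * 337 * 9000000000.0 / 3e8 = 20220.0 Hz

20220.0 Hz


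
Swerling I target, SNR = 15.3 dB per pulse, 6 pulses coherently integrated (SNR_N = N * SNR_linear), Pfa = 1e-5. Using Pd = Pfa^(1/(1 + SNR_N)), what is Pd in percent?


SNR_lin = 10^(15.3/10) = 33.88442
SNR_N = 6 * 33.88442 = 203.30652
1/(1 + SNR_N) = 1/204.30652 = 0.0048946
Pd = (1e-5)^0.0048946 = 0.94521
Pd = 94.5%

94.5%


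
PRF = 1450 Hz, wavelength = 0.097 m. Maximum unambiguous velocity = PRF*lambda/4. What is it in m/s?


V_ua = 1450 * 0.097 / 4 = 35.2 m/s

35.2 m/s


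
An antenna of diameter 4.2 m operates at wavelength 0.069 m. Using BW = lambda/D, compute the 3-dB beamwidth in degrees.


BW_rad = 0.069 / 4.2 = 0.016429
BW_deg = 0.94 degrees

0.94 degrees


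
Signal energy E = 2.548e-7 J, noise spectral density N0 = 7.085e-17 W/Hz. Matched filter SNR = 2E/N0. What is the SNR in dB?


SNR_lin = 2 * 2.548e-7 / 7.085e-17 = 7.193e9
SNR_dB = 10*log10(7.193e9) = 98.6 dB

98.6 dB


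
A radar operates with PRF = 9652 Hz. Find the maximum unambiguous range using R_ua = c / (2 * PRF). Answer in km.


R_ua = 3e8 / (2 * 9652) = 15540.8 m = 15.5 km

15.5 km


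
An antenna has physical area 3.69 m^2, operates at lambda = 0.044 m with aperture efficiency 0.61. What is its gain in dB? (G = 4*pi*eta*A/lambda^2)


G_linear = 4*pi*0.61*3.69/0.044^2 = 14610.35
G_dB = 10*log10(14610.35) = 41.6 dB

41.6 dB


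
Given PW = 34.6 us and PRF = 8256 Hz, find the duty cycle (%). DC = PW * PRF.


DC = 34.6e-6 * 8256 * 100 = 28.57%

28.57%


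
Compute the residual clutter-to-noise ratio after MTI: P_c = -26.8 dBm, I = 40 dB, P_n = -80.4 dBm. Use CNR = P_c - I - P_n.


CNR = -26.8 - 40 - (-80.4) = 13.6 dB

13.6 dB


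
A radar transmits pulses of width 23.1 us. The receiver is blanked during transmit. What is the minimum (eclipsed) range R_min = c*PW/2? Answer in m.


R_min = 3e8 * 23.1e-6 / 2 = 3465.0 m

3465.0 m


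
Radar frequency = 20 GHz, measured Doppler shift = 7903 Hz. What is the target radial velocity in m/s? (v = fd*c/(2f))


v = 7903 * 3e8 / (2 * 20000000000.0) = 59.3 m/s

59.3 m/s


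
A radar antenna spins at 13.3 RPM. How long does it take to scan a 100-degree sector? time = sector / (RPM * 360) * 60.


t = 100 / (13.3 * 360) * 60 = 1.25 s

1.25 s


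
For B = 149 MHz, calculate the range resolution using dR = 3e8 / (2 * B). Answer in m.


dR = 3e8 / (2 * 149000000.0) = 1.01 m

1.01 m


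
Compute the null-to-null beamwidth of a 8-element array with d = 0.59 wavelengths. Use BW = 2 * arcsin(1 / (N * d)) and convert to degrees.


1/(N*d) = 1/(8*0.59) = 0.211864
BW = 2*arcsin(0.211864) = 24.5 degrees

24.5 degrees


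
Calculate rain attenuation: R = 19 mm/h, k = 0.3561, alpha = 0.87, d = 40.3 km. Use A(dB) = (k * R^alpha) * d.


gamma = 0.3561 * 19^0.87 = 4.614106 dB/km
A = 4.614106 * 40.3 = 185.95 dB

185.95 dB


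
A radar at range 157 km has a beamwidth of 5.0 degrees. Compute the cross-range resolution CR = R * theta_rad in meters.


BW_rad = 0.087266463
CR = 157000 * 0.087266463 = 13700.8 m

13700.8 m


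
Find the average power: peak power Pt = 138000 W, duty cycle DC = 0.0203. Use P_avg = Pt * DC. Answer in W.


P_avg = 138000 * 0.0203 = 2801.4 W

2801.4 W


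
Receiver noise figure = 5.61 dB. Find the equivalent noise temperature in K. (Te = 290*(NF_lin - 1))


NF_lin = 10^(5.61/10) = 3.63915
Te = 290 * (3.63915 - 1) = 765.4 K

765.4 K


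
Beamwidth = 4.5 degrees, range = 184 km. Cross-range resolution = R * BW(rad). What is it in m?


BW_rad = 0.078539816
CR = 184000 * 0.078539816 = 14451.3 m

14451.3 m


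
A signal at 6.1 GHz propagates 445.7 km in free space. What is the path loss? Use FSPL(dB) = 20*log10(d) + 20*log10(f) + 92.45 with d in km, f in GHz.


20*log10(445.7) = 52.98
20*log10(6.1) = 15.71
FSPL = 161.1 dB

161.1 dB


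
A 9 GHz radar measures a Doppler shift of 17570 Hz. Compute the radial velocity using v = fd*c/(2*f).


v = 17570 * 3e8 / (2 * 9000000000.0) = 292.8 m/s

292.8 m/s


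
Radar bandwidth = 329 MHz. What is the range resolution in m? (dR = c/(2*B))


dR = 3e8 / (2 * 329000000.0) = 0.46 m

0.46 m


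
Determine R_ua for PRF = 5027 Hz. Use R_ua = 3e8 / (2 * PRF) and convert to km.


R_ua = 3e8 / (2 * 5027) = 29838.9 m = 29.8 km

29.8 km


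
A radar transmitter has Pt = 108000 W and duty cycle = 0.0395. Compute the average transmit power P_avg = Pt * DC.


P_avg = 108000 * 0.0395 = 4266.0 W

4266.0 W


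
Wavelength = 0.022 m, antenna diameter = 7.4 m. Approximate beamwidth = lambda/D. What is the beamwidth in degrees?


BW_rad = 0.022 / 7.4 = 0.002973
BW_deg = 0.17 degrees

0.17 degrees


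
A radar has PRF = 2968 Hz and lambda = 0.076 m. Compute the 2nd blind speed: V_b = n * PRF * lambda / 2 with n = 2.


V_blind = 2 * 2968 * 0.076 / 2 = 225.6 m/s

225.6 m/s


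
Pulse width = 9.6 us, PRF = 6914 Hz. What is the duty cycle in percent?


DC = 9.6e-6 * 6914 * 100 = 6.64%

6.64%


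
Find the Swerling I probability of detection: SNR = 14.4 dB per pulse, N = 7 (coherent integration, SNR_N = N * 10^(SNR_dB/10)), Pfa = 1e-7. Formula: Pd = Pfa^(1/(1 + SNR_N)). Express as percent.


SNR_lin = 10^(14.4/10) = 27.54229
SNR_N = 7 * 27.54229 = 192.79603
1/(1 + SNR_N) = 1/193.79603 = 0.0051601
Pd = (1e-7)^0.0051601 = 0.92019
Pd = 92.0%

92.0%


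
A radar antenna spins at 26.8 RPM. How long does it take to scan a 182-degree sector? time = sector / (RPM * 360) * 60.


t = 182 / (26.8 * 360) * 60 = 1.13 s

1.13 s


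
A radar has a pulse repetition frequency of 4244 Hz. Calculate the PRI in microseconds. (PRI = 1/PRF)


PRI = 1/4244 = 0.0002356268 s = 235.6 us

235.6 us


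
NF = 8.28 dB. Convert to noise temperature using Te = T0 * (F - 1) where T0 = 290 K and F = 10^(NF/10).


NF_lin = 10^(8.28/10) = 6.729767
Te = 290 * (6.729767 - 1) = 1661.6 K

1661.6 K


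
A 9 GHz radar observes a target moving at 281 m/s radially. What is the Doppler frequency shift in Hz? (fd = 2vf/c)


fd = 2 * 281 * 9000000000.0 / 3e8 = 16860.0 Hz

16860.0 Hz


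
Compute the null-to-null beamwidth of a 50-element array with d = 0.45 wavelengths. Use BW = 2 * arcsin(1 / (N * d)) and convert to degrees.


1/(N*d) = 1/(50*0.45) = 0.044444
BW = 2*arcsin(0.044444) = 5.1 degrees

5.1 degrees


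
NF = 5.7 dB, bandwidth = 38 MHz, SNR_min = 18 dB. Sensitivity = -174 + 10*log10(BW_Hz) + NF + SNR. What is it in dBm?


10*log10(38000000.0) = 75.8
S = -174 + 75.8 + 5.7 + 18 = -74.5 dBm

-74.5 dBm


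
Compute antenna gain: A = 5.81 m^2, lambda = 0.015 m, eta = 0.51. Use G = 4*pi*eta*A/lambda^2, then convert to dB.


G_linear = 4*pi*0.51*5.81/0.015^2 = 165490.72
G_dB = 10*log10(165490.72) = 52.2 dB

52.2 dB


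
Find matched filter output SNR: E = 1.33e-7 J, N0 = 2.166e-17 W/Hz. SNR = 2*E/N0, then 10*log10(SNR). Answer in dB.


SNR_lin = 2 * 1.33e-7 / 2.166e-17 = 1.228e10
SNR_dB = 10*log10(1.228e10) = 100.9 dB

100.9 dB


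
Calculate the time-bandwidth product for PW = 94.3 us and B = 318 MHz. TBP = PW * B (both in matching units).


TBP = 94.3 * 318 = 29987.4

29987.4


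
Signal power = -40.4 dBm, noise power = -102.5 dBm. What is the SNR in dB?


SNR = -40.4 - (-102.5) = 62.1 dB

62.1 dB


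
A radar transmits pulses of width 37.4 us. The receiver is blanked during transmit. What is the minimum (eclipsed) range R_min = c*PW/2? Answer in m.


R_min = 3e8 * 37.4e-6 / 2 = 5610.0 m

5610.0 m


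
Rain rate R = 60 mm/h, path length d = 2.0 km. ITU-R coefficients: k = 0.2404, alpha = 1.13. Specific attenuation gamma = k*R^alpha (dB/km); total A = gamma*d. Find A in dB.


gamma = 0.2404 * 60^1.13 = 24.560962 dB/km
A = 24.560962 * 2.0 = 49.12 dB

49.12 dB


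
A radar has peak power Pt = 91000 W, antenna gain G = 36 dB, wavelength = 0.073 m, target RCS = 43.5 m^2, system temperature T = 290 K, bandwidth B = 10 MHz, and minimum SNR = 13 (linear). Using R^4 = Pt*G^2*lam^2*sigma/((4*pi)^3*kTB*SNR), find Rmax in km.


G_lin = 10^(36/10) = 3981.071706
R^4 = 91000 * 3981.071706^2 * 0.073^2 * 43.5 / ((4*pi)^3 * 1.38e-23 * 290 * 10000000.0 * 13)
R^4 = 3.23837e20 m^4
R_max = (3.23837e20)^(1/4) = 134147.2 m = 134.1 km

134.1 km


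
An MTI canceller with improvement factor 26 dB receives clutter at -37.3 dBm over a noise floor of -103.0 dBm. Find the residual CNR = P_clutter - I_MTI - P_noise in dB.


CNR = -37.3 - 26 - (-103.0) = 39.7 dB

39.7 dB


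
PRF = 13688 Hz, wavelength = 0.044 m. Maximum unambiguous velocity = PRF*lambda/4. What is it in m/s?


V_ua = 13688 * 0.044 / 4 = 150.6 m/s

150.6 m/s


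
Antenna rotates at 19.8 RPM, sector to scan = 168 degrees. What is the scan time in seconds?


t = 168 / (19.8 * 360) * 60 = 1.41 s

1.41 s


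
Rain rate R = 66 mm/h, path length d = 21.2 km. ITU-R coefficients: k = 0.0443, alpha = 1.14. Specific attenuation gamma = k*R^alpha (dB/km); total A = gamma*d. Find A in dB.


gamma = 0.0443 * 66^1.14 = 5.256344 dB/km
A = 5.256344 * 21.2 = 111.43 dB

111.43 dB


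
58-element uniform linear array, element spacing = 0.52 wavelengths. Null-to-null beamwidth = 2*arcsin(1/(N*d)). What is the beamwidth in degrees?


1/(N*d) = 1/(58*0.52) = 0.033156
BW = 2*arcsin(0.033156) = 3.8 degrees

3.8 degrees


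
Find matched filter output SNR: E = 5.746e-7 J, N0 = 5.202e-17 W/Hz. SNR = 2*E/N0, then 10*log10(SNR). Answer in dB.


SNR_lin = 2 * 5.746e-7 / 5.202e-17 = 2.209e10
SNR_dB = 10*log10(2.209e10) = 103.4 dB

103.4 dB


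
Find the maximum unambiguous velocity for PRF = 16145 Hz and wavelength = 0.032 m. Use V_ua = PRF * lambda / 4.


V_ua = 16145 * 0.032 / 4 = 129.2 m/s

129.2 m/s


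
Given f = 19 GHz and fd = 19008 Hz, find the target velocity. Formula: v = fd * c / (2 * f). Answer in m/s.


v = 19008 * 3e8 / (2 * 19000000000.0) = 150.1 m/s

150.1 m/s


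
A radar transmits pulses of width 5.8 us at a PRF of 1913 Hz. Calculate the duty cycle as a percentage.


DC = 5.8e-6 * 1913 * 100 = 1.11%

1.11%


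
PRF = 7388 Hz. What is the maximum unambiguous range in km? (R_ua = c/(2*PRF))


R_ua = 3e8 / (2 * 7388) = 20303.2 m = 20.3 km

20.3 km


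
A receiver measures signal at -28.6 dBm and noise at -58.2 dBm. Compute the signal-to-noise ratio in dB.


SNR = -28.6 - (-58.2) = 29.6 dB

29.6 dB


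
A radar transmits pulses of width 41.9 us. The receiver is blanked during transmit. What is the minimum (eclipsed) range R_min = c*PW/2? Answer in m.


R_min = 3e8 * 41.9e-6 / 2 = 6285.0 m

6285.0 m


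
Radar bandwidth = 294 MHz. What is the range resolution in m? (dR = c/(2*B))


dR = 3e8 / (2 * 294000000.0) = 0.51 m

0.51 m


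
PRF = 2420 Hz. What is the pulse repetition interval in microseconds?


PRI = 1/2420 = 0.0004132231 s = 413.2 us

413.2 us


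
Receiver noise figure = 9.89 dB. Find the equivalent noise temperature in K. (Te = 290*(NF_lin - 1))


NF_lin = 10^(9.89/10) = 9.749896
Te = 290 * (9.749896 - 1) = 2537.5 K

2537.5 K


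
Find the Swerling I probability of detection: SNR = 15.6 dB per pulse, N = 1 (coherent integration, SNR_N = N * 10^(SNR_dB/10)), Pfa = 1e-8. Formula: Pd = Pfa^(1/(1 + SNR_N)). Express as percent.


SNR_lin = 10^(15.6/10) = 36.30781
SNR_N = 1 * 36.30781 = 36.30781
1/(1 + SNR_N) = 1/37.30781 = 0.026804
Pd = (1e-8)^0.026804 = 0.61033
Pd = 61.0%

61.0%


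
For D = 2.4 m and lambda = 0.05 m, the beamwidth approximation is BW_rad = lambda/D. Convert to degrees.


BW_rad = 0.05 / 2.4 = 0.020833
BW_deg = 1.19 degrees

1.19 degrees


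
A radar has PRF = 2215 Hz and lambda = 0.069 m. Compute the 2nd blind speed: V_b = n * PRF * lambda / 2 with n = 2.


V_blind = 2 * 2215 * 0.069 / 2 = 152.8 m/s

152.8 m/s


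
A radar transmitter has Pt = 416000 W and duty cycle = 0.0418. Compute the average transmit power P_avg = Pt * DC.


P_avg = 416000 * 0.0418 = 17388.8 W

17388.8 W


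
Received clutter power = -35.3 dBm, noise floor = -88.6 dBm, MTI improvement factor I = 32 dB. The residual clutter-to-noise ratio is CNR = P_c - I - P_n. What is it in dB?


CNR = -35.3 - 32 - (-88.6) = 21.3 dB

21.3 dB


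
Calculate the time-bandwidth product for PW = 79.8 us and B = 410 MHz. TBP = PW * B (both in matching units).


TBP = 79.8 * 410 = 32718.0

32718.0


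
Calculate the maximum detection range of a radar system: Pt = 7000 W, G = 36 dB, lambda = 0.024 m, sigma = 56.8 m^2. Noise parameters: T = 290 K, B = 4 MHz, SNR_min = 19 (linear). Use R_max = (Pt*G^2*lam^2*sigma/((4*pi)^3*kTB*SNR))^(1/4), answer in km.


G_lin = 10^(36/10) = 3981.071706
R^4 = 7000 * 3981.071706^2 * 0.024^2 * 56.8 / ((4*pi)^3 * 1.38e-23 * 290 * 4000000.0 * 19)
R^4 = 6.01379e18 m^4
R_max = (6.01379e18)^(1/4) = 49520.7 m = 49.5 km

49.5 km


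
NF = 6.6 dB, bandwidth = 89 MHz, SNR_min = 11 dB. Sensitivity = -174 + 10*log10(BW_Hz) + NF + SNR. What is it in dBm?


10*log10(89000000.0) = 79.49
S = -174 + 79.49 + 6.6 + 11 = -76.9 dBm

-76.9 dBm


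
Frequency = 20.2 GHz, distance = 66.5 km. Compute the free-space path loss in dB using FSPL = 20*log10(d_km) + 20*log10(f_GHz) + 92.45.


20*log10(66.5) = 36.46
20*log10(20.2) = 26.11
FSPL = 155.0 dB

155.0 dB


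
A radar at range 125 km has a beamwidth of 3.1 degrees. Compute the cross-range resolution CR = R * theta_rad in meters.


BW_rad = 0.054105207
CR = 125000 * 0.054105207 = 6763.2 m

6763.2 m


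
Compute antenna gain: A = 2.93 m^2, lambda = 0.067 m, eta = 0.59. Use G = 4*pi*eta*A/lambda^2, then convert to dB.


G_linear = 4*pi*0.59*2.93/0.067^2 = 4839.27
G_dB = 10*log10(4839.27) = 36.8 dB

36.8 dB


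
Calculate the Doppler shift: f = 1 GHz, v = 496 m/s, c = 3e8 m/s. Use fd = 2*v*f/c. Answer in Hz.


fd = 2 * 496 * 1000000000.0 / 3e8 = 3306.7 Hz

3306.7 Hz


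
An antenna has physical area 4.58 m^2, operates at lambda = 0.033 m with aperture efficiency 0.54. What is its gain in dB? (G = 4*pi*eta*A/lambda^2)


G_linear = 4*pi*0.54*4.58/0.033^2 = 28539.16
G_dB = 10*log10(28539.16) = 44.6 dB

44.6 dB


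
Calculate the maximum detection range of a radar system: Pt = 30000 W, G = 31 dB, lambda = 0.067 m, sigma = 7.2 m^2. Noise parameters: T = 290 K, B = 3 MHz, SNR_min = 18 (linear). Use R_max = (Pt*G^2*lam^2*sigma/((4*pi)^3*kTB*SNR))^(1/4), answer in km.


G_lin = 10^(31/10) = 1258.925412
R^4 = 30000 * 1258.925412^2 * 0.067^2 * 7.2 / ((4*pi)^3 * 1.38e-23 * 290 * 3000000.0 * 18)
R^4 = 3.58346e18 m^4
R_max = (3.58346e18)^(1/4) = 43508.7 m = 43.5 km

43.5 km


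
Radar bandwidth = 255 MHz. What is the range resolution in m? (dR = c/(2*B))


dR = 3e8 / (2 * 255000000.0) = 0.59 m

0.59 m


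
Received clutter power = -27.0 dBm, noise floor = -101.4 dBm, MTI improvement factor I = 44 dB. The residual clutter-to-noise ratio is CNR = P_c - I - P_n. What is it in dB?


CNR = -27.0 - 44 - (-101.4) = 30.4 dB

30.4 dB


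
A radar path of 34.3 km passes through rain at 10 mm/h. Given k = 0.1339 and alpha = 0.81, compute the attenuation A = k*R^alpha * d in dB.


gamma = 0.1339 * 10^0.81 = 0.864531 dB/km
A = 0.864531 * 34.3 = 29.65 dB

29.65 dB


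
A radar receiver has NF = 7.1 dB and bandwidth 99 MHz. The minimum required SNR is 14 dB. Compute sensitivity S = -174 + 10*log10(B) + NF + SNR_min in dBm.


10*log10(99000000.0) = 79.96
S = -174 + 79.96 + 7.1 + 14 = -72.9 dBm

-72.9 dBm


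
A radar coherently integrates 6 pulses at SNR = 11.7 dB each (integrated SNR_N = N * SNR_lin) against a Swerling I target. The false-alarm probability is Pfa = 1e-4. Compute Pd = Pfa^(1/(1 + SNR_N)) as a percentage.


SNR_lin = 10^(11.7/10) = 14.79108
SNR_N = 6 * 14.79108 = 88.74648
1/(1 + SNR_N) = 1/89.74648 = 0.0111425
Pd = (1e-4)^0.0111425 = 0.90246
Pd = 90.2%

90.2%


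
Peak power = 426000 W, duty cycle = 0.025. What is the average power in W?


P_avg = 426000 * 0.025 = 10650.0 W

10650.0 W


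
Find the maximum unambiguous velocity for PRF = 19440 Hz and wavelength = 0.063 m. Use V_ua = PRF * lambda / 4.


V_ua = 19440 * 0.063 / 4 = 306.2 m/s

306.2 m/s


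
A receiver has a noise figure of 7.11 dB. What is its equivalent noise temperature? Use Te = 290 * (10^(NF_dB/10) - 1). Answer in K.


NF_lin = 10^(7.11/10) = 5.140437
Te = 290 * (5.140437 - 1) = 1200.7 K

1200.7 K


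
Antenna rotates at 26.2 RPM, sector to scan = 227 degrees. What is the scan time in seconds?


t = 227 / (26.2 * 360) * 60 = 1.44 s

1.44 s


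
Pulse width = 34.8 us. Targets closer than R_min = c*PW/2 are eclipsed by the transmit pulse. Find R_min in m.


R_min = 3e8 * 34.8e-6 / 2 = 5220.0 m

5220.0 m


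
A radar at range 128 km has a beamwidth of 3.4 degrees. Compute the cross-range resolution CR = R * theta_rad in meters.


BW_rad = 0.059341195
CR = 128000 * 0.059341195 = 7595.7 m

7595.7 m


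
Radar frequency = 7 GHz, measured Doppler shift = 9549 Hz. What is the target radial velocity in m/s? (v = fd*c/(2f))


v = 9549 * 3e8 / (2 * 7000000000.0) = 204.6 m/s

204.6 m/s


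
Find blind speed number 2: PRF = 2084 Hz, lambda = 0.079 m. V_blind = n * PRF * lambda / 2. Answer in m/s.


V_blind = 2 * 2084 * 0.079 / 2 = 164.6 m/s

164.6 m/s


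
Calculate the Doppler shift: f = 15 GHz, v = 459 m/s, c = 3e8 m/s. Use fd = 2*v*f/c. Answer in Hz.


fd = 2 * 459 * 15000000000.0 / 3e8 = 45900.0 Hz

45900.0 Hz


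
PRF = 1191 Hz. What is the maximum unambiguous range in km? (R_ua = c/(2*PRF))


R_ua = 3e8 / (2 * 1191) = 125944.6 m = 125.9 km

125.9 km


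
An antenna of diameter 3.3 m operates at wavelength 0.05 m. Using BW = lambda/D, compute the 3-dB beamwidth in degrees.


BW_rad = 0.05 / 3.3 = 0.015152
BW_deg = 0.87 degrees

0.87 degrees


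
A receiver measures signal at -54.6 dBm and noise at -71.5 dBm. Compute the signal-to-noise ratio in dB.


SNR = -54.6 - (-71.5) = 16.9 dB

16.9 dB


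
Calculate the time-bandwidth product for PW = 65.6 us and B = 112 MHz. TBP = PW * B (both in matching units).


TBP = 65.6 * 112 = 7347.2

7347.2


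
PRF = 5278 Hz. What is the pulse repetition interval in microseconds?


PRI = 1/5278 = 0.0001894657 s = 189.5 us

189.5 us


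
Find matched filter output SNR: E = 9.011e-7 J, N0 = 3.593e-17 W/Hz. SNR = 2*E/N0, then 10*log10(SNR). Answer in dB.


SNR_lin = 2 * 9.011e-7 / 3.593e-17 = 5.016e10
SNR_dB = 10*log10(5.016e10) = 107.0 dB

107.0 dB


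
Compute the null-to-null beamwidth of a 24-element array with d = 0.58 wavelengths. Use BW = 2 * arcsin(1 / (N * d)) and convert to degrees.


1/(N*d) = 1/(24*0.58) = 0.071839
BW = 2*arcsin(0.071839) = 8.2 degrees

8.2 degrees


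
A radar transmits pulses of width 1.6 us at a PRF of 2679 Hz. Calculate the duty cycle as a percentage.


DC = 1.6e-6 * 2679 * 100 = 0.43%

0.43%


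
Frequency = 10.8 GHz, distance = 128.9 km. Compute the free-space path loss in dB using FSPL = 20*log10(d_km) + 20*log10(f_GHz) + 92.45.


20*log10(128.9) = 42.21
20*log10(10.8) = 20.67
FSPL = 155.3 dB

155.3 dB


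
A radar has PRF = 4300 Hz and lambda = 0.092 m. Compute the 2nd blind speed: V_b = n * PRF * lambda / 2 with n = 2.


V_blind = 2 * 4300 * 0.092 / 2 = 395.6 m/s

395.6 m/s


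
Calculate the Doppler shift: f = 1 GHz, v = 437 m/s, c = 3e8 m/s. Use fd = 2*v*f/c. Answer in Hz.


fd = 2 * 437 * 1000000000.0 / 3e8 = 2913.3 Hz

2913.3 Hz


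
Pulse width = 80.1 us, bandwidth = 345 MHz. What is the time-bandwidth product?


TBP = 80.1 * 345 = 27634.5

27634.5


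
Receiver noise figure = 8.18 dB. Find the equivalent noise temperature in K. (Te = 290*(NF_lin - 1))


NF_lin = 10^(8.18/10) = 6.576578
Te = 290 * (6.576578 - 1) = 1617.2 K

1617.2 K


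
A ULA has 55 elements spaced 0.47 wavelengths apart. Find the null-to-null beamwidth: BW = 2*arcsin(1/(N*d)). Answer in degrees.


1/(N*d) = 1/(55*0.47) = 0.038685
BW = 2*arcsin(0.038685) = 4.4 degrees

4.4 degrees


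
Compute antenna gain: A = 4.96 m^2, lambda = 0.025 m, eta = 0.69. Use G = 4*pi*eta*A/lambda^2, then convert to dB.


G_linear = 4*pi*0.69*4.96/0.025^2 = 68811.43
G_dB = 10*log10(68811.43) = 48.4 dB

48.4 dB


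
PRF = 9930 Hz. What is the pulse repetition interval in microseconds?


PRI = 1/9930 = 0.0001007049 s = 100.7 us

100.7 us


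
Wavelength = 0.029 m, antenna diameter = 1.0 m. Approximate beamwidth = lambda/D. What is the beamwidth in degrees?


BW_rad = 0.029 / 1.0 = 0.029
BW_deg = 1.66 degrees

1.66 degrees


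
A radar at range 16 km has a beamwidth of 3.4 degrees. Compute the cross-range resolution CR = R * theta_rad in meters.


BW_rad = 0.059341195
CR = 16000 * 0.059341195 = 949.5 m

949.5 m


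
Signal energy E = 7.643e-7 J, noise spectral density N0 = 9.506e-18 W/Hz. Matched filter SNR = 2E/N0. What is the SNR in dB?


SNR_lin = 2 * 7.643e-7 / 9.506e-18 = 1.608e11
SNR_dB = 10*log10(1.608e11) = 112.1 dB

112.1 dB


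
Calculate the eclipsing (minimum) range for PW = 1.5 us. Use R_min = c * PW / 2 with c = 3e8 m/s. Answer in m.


R_min = 3e8 * 1.5e-6 / 2 = 225.0 m

225.0 m
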